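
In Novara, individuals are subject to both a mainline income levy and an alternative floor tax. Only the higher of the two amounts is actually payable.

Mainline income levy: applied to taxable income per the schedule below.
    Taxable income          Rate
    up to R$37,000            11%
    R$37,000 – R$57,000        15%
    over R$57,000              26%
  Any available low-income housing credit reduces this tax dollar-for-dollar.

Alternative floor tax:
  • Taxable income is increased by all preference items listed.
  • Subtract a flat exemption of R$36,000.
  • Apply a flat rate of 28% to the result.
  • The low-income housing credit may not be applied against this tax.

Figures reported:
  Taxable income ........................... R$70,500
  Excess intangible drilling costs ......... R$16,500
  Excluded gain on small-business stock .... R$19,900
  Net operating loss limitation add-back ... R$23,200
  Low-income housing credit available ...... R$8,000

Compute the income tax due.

Mainline income levy:
  R$37,000 × 11% = R$4,070
  R$20,000 × 15% = R$3,000
  R$13,500 × 26% = R$3,510
  → R$10,580
  Less low-income housing credit R$8,000 → R$2,580

Alternative floor tax:
  Adjusted income: R$70,500 + R$16,500 + R$19,900 + R$23,200 = R$130,100
  Less exemption R$36,000 → base R$94,100
  R$94,100 × 28% = R$26,348

R$26,348 > R$2,580, so the alternative floor tax is the binding amount.

R$26,348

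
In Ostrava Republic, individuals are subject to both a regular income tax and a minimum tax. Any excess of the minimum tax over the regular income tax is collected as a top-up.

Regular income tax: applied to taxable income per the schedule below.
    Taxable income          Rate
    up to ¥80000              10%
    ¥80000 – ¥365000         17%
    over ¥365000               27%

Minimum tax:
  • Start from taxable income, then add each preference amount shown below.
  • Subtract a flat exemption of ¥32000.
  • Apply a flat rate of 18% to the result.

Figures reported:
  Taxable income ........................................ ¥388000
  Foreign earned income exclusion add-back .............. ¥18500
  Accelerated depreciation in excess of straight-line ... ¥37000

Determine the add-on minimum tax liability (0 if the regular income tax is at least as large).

¥11410

Minimum tax:
  Adjusted income: ¥388000 + ¥18500 + ¥37000 = ¥443500
  Less exemption ¥32000 → base ¥411500
  ¥411500 × 18% = ¥74070

Regular income tax:
  ¥80000 × 10% = ¥8000
  ¥285000 × 17% = ¥48450
  ¥23000 × 27% = ¥6210
  → ¥62660

Excess of minimum tax over regular income tax: ¥74070 − ¥62660 = ¥11410.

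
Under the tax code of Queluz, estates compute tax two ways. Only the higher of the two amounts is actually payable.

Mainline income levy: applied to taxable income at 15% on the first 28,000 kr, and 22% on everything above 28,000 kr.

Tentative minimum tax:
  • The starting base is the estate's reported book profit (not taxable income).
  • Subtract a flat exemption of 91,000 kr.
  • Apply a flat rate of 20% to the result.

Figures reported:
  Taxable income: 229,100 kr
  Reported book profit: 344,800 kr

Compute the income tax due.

50,760 kr

Tentative minimum tax:
  Base (reported book profit): 344,800 kr
  Less exemption 91,000 kr → base 253,800 kr
  253,800 kr × 20% = 50,760 kr

Mainline income levy:
  28,000 kr × 15% = 4,200 kr
  201,100 kr × 22% = 44,242 kr
  → 48,442 kr

50,760 kr > 48,442 kr, so the tentative minimum tax is the binding amount.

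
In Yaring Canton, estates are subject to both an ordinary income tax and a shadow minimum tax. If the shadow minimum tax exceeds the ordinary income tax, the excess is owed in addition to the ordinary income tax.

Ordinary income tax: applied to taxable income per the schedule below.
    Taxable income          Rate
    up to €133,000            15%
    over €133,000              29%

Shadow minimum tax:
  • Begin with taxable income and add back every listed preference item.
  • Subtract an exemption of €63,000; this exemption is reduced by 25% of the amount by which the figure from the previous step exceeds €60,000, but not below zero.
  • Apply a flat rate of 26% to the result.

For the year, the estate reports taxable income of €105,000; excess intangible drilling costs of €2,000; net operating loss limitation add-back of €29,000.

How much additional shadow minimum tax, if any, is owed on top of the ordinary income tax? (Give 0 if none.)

€8,170

Ordinary income tax:
  €105,000 × 15% = €15,750

Shadow minimum tax:
  Adjusted income: €105,000 + €2,000 + €29,000 = €136,000
  Exemption: €63,000 − 25% × (€136,000 − €60,000) = €63,000 − €19,000 = €44,000
  Base: €136,000 − €44,000 = €92,000
  €92,000 × 26% = €23,920

Excess of shadow minimum tax over ordinary income tax: €23,920 − €15,750 = €8,170.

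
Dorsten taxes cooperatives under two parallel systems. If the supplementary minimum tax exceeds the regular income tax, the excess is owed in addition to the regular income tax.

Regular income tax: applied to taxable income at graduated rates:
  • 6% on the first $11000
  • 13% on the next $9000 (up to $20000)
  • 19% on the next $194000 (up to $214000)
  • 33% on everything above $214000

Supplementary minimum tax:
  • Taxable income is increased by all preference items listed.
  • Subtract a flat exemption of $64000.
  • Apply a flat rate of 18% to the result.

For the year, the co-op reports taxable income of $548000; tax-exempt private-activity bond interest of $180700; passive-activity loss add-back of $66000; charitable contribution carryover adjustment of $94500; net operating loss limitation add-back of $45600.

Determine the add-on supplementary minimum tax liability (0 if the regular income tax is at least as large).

Regular income tax:
  $11000 × 6% = $660
  $9000 × 13% = $1170
  $194000 × 19% = $36860
  $334000 × 33% = $110220
  → $148910

Supplementary minimum tax:
  Adjusted income: $548000 + $180700 + $66000 + $94500 + $45600 = $934800
  Less exemption $64000 → base $870800
  $870800 × 18% = $156744

Excess of supplementary minimum tax over regular income tax: $156744 − $148910 = $7834.

$7834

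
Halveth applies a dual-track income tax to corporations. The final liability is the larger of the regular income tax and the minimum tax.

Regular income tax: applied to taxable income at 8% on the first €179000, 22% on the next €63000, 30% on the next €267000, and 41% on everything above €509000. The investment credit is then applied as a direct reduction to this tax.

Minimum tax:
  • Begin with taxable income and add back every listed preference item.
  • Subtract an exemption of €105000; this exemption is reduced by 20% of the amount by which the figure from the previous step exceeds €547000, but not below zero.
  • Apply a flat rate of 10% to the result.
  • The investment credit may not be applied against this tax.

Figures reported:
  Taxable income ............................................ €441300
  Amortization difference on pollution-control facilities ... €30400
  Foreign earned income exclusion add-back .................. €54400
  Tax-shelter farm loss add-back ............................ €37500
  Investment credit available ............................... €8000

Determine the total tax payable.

Minimum tax:
  Adjusted income: €441300 + €30400 + €54400 + €37500 = €563600
  Exemption: €105000 − 20% × (€563600 − €547000) = €105000 − €3320 = €101680
  Base: €563600 − €101680 = €461920
  €461920 × 10% = €46192

Regular income tax:
  €179000 × 8% = €14320
  €63000 × 22% = €13860
  €199300 × 30% = €59790
  → €87970
  Less investment credit €8000 → €79970

€79970 > €46192, so the regular income tax governs.

€79970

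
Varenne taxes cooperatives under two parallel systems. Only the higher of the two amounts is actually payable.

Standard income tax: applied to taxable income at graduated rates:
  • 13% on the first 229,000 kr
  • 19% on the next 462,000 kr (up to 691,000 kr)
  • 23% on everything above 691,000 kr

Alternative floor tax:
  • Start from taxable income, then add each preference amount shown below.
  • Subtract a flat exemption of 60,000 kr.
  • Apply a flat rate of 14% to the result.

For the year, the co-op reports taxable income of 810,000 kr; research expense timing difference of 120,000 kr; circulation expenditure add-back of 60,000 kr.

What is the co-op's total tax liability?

144,920 kr

Standard income tax:
  229,000 kr × 13% = 29,770 kr
  462,000 kr × 19% = 87,780 kr
  119,000 kr × 23% = 27,370 kr
  → 144,920 kr

Alternative floor tax:
  Adjusted income: 810,000 kr + 120,000 kr + 60,000 kr = 990,000 kr
  Less exemption 60,000 kr → base 930,000 kr
  930,000 kr × 14% = 130,200 kr

144,920 kr > 130,200 kr, so the standard income tax governs.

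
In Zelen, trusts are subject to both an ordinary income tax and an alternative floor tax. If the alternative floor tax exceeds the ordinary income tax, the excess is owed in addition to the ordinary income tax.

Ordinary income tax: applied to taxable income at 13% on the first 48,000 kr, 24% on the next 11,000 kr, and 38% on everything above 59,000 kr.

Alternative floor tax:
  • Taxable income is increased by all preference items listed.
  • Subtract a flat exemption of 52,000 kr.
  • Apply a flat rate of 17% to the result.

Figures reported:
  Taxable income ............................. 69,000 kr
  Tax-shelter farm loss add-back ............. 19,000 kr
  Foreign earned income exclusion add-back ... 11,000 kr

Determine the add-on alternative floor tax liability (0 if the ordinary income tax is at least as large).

0 kr

Ordinary income tax:
  48,000 kr × 13% = 6,240 kr
  11,000 kr × 24% = 2,640 kr
  10,000 kr × 38% = 3,800 kr
  → 12,680 kr

Alternative floor tax:
  Adjusted income: 69,000 kr + 19,000 kr + 11,000 kr = 99,000 kr
  Less exemption 52,000 kr → base 47,000 kr
  47,000 kr × 17% = 7,990 kr

7,990 kr ≤ 12,680 kr, so no add-on is due.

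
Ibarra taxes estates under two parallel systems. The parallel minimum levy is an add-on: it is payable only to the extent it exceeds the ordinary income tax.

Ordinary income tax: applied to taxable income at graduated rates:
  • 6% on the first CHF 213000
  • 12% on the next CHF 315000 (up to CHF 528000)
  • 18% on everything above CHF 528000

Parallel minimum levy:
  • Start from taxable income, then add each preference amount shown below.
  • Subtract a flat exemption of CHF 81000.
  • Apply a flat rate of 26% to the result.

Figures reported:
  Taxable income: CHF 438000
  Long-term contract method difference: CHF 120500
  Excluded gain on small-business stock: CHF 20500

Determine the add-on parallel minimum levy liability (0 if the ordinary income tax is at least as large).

CHF 89700

Parallel minimum levy:
  Adjusted income: CHF 438000 + CHF 120500 + CHF 20500 = CHF 579000
  Less exemption CHF 81000 → base CHF 498000
  CHF 498000 × 26% = CHF 129480

Ordinary income tax:
  CHF 213000 × 6% = CHF 12780
  CHF 225000 × 12% = CHF 27000
  → CHF 39780

Excess of parallel minimum levy over ordinary income tax: CHF 129480 − CHF 39780 = CHF 89700.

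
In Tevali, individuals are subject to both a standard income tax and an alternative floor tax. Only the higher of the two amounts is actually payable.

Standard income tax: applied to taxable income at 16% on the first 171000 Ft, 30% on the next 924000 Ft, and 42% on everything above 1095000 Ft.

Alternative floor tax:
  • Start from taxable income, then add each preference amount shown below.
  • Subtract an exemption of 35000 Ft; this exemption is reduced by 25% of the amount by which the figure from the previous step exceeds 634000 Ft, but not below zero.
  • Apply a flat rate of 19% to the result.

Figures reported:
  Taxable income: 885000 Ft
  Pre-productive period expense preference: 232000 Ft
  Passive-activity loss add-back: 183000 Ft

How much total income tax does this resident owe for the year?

Standard income tax:
  171000 Ft × 16% = 27360 Ft
  714000 Ft × 30% = 214200 Ft
  → 241560 Ft

Alternative floor tax:
  Adjusted income: 885000 Ft + 232000 Ft + 183000 Ft = 1300000 Ft
  Exemption: 25% × (1300000 Ft − 634000 Ft) = 166500 Ft ≥ 35000 Ft, so the exemption is fully phased out
  Base: 1300000 Ft − 0 Ft = 1300000 Ft
  1300000 Ft × 19% = 247000 Ft

247000 Ft > 241560 Ft, so the alternative floor tax is the binding amount.

247000 Ft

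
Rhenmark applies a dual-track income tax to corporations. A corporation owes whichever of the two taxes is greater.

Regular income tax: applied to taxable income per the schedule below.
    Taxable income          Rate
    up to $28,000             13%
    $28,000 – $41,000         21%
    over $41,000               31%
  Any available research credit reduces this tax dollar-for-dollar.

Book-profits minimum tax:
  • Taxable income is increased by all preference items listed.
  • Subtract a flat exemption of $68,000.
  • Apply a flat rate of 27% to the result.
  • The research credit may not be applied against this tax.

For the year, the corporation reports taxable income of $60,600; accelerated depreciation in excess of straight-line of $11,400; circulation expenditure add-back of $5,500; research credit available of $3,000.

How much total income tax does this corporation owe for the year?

$9,446

Regular income tax:
  $28,000 × 13% = $3,640
  $13,000 × 21% = $2,730
  $19,600 × 31% = $6,076
  → $12,446
  Less research credit $3,000 → $9,446

Book-profits minimum tax:
  Adjusted income: $60,600 + $11,400 + $5,500 = $77,500
  Less exemption $68,000 → base $9,500
  $9,500 × 27% = $2,565

$9,446 > $2,565, so the regular income tax governs.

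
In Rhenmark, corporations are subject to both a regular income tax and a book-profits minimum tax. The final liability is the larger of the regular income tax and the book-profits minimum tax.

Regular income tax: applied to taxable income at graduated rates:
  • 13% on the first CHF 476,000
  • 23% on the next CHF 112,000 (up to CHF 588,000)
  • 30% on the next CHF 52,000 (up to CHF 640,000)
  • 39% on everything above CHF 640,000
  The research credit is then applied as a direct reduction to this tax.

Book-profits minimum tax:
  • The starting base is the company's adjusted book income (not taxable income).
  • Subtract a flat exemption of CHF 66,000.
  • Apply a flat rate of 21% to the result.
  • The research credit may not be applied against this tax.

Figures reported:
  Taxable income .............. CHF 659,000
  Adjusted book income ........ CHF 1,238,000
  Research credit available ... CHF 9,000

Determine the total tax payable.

CHF 246,120

Regular income tax:
  CHF 476,000 × 13% = CHF 61,880
  CHF 112,000 × 23% = CHF 25,760
  CHF 52,000 × 30% = CHF 15,600
  CHF 19,000 × 39% = CHF 7,410
  → CHF 110,650
  Less research credit CHF 9,000 → CHF 101,650

Book-profits minimum tax:
  Base (adjusted book income): CHF 1,238,000
  Less exemption CHF 66,000 → base CHF 1,172,000
  CHF 1,172,000 × 21% = CHF 246,120

CHF 246,120 > CHF 101,650, so the book-profits minimum tax is the binding amount.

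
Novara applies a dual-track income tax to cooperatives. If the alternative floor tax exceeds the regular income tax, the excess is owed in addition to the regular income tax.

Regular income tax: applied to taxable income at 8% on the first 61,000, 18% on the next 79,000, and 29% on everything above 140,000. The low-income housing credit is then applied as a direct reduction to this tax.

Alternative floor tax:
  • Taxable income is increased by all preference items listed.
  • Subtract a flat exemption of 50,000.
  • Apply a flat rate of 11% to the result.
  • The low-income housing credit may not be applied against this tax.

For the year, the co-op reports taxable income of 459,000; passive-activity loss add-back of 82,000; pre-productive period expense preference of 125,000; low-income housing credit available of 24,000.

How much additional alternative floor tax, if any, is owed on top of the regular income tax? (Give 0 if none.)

0

Regular income tax:
  61,000 × 8% = 4,880
  79,000 × 18% = 14,220
  319,000 × 29% = 92,510
  → 111,610
  Less low-income housing credit 24,000 → 87,610

Alternative floor tax:
  Adjusted income: 459,000 + 82,000 + 125,000 = 666,000
  Less exemption 50,000 → base 616,000
  616,000 × 11% = 67,760

67,760 ≤ 87,610, so no add-on is due.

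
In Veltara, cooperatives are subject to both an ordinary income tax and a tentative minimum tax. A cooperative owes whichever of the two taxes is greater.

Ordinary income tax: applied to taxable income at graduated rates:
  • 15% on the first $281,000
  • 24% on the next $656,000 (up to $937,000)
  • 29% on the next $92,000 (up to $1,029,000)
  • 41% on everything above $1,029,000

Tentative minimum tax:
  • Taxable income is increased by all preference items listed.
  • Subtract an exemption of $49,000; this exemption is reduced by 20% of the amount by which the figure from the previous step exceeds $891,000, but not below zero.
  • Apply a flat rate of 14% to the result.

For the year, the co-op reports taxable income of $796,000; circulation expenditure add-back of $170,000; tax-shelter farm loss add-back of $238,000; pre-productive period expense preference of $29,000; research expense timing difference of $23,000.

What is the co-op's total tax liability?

$175,840

Tentative minimum tax:
  Adjusted income: $796,000 + $170,000 + $238,000 + $29,000 + $23,000 = $1,256,000
  Exemption: 20% × ($1,256,000 − $891,000) = $73,000 ≥ $49,000, so the exemption is fully phased out
  Base: $1,256,000 − $0 = $1,256,000
  $1,256,000 × 14% = $175,840

Ordinary income tax:
  $281,000 × 15% = $42,150
  $515,000 × 24% = $123,600
  → $165,750

$175,840 > $165,750, so the tentative minimum tax is the binding amount.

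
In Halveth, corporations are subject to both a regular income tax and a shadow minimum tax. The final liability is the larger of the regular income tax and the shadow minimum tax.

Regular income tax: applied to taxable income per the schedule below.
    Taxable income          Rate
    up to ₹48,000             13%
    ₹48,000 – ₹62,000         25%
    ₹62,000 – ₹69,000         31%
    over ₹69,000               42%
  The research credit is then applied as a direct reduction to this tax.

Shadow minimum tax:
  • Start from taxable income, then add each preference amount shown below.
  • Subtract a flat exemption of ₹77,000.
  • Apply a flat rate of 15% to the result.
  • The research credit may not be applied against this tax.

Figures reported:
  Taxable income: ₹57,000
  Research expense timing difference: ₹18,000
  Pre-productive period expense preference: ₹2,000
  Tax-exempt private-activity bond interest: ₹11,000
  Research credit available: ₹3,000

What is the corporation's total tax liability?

Regular income tax:
  ₹48,000 × 13% = ₹6,240
  ₹9,000 × 25% = ₹2,250
  → ₹8,490
  Less research credit ₹3,000 → ₹5,490

Shadow minimum tax:
  Adjusted income: ₹57,000 + ₹18,000 + ₹2,000 + ₹11,000 = ₹88,000
  Less exemption ₹77,000 → base ₹11,000
  ₹11,000 × 15% = ₹1,650

₹5,490 > ₹1,650, so the regular income tax governs.

₹5,490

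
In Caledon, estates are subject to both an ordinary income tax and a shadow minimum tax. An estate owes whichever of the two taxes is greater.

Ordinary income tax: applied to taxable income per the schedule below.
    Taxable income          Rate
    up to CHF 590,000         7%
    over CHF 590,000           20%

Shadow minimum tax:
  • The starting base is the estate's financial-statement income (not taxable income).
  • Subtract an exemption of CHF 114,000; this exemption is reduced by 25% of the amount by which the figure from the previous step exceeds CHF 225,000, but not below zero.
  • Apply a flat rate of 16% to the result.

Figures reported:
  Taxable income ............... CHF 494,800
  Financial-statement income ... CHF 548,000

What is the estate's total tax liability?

CHF 82,360

Shadow minimum tax:
  Base (financial-statement income): CHF 548,000
  Exemption: CHF 114,000 − 25% × (CHF 548,000 − CHF 225,000) = CHF 114,000 − CHF 80,750 = CHF 33,250
  Base: CHF 548,000 − CHF 33,250 = CHF 514,750
  CHF 514,750 × 16% = CHF 82,360

Ordinary income tax:
  CHF 494,800 × 7% = CHF 34,636

CHF 82,360 > CHF 34,636, so the shadow minimum tax is the binding amount.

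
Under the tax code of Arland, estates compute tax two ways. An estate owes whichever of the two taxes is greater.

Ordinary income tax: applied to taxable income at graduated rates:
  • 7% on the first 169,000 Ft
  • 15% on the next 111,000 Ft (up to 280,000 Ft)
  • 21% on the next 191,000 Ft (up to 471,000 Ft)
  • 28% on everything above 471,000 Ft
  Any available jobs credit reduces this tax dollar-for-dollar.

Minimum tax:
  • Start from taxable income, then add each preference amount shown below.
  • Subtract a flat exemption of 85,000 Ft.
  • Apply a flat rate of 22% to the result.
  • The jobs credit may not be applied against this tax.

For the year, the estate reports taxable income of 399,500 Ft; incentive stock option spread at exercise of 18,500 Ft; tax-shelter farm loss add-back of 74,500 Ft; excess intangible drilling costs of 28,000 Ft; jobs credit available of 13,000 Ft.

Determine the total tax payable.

95,810 Ft

Minimum tax:
  Adjusted income: 399,500 Ft + 18,500 Ft + 74,500 Ft + 28,000 Ft = 520,500 Ft
  Less exemption 85,000 Ft → base 435,500 Ft
  435,500 Ft × 22% = 95,810 Ft

Ordinary income tax:
  169,000 Ft × 7% = 11,830 Ft
  111,000 Ft × 15% = 16,650 Ft
  119,500 Ft × 21% = 25,095 Ft
  → 53,575 Ft
  Less jobs credit 13,000 Ft → 40,575 Ft

95,810 Ft > 40,575 Ft, so the minimum tax is the binding amount.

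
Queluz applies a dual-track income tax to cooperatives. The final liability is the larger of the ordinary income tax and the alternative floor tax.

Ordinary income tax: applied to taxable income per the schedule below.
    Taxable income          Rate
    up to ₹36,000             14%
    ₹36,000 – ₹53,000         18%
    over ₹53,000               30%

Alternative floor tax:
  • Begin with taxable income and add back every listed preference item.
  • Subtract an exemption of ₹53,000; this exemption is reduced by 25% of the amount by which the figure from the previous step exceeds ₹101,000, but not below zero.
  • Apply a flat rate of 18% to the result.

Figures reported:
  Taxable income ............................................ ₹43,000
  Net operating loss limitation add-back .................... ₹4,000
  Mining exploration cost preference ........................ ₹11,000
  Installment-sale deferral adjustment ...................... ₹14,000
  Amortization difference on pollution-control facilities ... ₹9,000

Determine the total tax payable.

₹6,300

Ordinary income tax:
  ₹36,000 × 14% = ₹5,040
  ₹7,000 × 18% = ₹1,260
  → ₹6,300

Alternative floor tax:
  Adjusted income: ₹43,000 + ₹4,000 + ₹11,000 + ₹14,000 + ₹9,000 = ₹81,000
  Exemption: ₹81,000 ≤ ₹101,000, so full ₹53,000 applies
  Base: ₹81,000 − ₹53,000 = ₹28,000
  ₹28,000 × 18% = ₹5,040

₹6,300 > ₹5,040, so the ordinary income tax governs.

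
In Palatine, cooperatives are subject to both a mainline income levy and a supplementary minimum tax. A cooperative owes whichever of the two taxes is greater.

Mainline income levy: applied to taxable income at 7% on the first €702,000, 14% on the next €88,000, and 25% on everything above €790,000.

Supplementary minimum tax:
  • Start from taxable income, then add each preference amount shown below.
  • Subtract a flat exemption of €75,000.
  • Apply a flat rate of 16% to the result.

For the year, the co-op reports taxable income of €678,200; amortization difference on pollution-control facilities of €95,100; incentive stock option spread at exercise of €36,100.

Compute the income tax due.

€117,504

Supplementary minimum tax:
  Adjusted income: €678,200 + €95,100 + €36,100 = €809,400
  Less exemption €75,000 → base €734,400
  €734,400 × 16% = €117,504

Mainline income levy:
  €678,200 × 7% = €47,474

€117,504 > €47,474, so the supplementary minimum tax is the binding amount.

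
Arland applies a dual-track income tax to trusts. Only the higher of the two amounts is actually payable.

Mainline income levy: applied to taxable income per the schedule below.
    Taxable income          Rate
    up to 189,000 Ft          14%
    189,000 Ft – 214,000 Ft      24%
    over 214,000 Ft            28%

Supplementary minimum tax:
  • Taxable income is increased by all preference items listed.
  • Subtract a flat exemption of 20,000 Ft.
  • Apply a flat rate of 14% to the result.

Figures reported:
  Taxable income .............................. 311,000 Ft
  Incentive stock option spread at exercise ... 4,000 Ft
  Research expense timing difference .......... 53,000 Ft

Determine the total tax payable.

59,620 Ft

Supplementary minimum tax:
  Adjusted income: 311,000 Ft + 4,000 Ft + 53,000 Ft = 368,000 Ft
  Less exemption 20,000 Ft → base 348,000 Ft
  348,000 Ft × 14% = 48,720 Ft

Mainline income levy:
  189,000 Ft × 14% = 26,460 Ft
  25,000 Ft × 24% = 6,000 Ft
  97,000 Ft × 28% = 27,160 Ft
  → 59,620 Ft

59,620 Ft > 48,720 Ft, so the mainline income levy governs.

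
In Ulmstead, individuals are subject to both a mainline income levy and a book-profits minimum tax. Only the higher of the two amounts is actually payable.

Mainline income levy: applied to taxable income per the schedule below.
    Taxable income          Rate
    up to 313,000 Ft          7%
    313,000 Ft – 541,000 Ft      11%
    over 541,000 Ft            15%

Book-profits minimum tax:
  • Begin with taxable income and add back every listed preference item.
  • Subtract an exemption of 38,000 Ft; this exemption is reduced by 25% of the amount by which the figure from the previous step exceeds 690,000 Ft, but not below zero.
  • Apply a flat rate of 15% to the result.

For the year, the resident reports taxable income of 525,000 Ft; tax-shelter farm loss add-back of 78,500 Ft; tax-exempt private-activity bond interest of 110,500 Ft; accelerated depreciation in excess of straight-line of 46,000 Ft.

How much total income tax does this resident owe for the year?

Mainline income levy:
  313,000 Ft × 7% = 21,910 Ft
  212,000 Ft × 11% = 23,320 Ft
  → 45,230 Ft

Book-profits minimum tax:
  Adjusted income: 525,000 Ft + 78,500 Ft + 110,500 Ft + 46,000 Ft = 760,000 Ft
  Exemption: 38,000 Ft − 25% × (760,000 Ft − 690,000 Ft) = 38,000 Ft − 17,500 Ft = 20,500 Ft
  Base: 760,000 Ft − 20,500 Ft = 739,500 Ft
  739,500 Ft × 15% = 110,925 Ft

110,925 Ft > 45,230 Ft, so the book-profits minimum tax is the binding amount.

110,925 Ft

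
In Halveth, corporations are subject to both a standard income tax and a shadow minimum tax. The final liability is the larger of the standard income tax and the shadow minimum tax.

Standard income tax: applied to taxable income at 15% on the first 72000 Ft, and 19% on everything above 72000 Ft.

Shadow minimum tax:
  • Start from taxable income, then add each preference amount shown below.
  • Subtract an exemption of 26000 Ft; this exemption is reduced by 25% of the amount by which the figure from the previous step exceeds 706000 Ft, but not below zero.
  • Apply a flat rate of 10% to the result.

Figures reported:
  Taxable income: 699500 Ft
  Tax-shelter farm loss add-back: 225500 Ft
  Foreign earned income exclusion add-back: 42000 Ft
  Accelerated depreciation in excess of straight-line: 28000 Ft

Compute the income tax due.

130025 Ft

Shadow minimum tax:
  Adjusted income: 699500 Ft + 225500 Ft + 42000 Ft + 28000 Ft = 995000 Ft
  Exemption: 25% × (995000 Ft − 706000 Ft) = 72250 Ft ≥ 26000 Ft, so the exemption is fully phased out
  Base: 995000 Ft − 0 Ft = 995000 Ft
  995000 Ft × 10% = 99500 Ft

Standard income tax:
  72000 Ft × 15% = 10800 Ft
  627500 Ft × 19% = 119225 Ft
  → 130025 Ft

130025 Ft > 99500 Ft, so the standard income tax governs.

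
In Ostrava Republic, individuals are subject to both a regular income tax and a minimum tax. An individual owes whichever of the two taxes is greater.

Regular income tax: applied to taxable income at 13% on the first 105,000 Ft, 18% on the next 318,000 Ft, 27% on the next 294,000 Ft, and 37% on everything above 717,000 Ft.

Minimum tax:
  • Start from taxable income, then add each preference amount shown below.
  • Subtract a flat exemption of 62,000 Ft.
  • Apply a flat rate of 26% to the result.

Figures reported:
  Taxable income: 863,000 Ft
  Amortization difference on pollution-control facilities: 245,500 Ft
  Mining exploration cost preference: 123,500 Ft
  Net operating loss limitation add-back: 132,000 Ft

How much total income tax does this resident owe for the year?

338,520 Ft

Regular income tax:
  105,000 Ft × 13% = 13,650 Ft
  318,000 Ft × 18% = 57,240 Ft
  294,000 Ft × 27% = 79,380 Ft
  146,000 Ft × 37% = 54,020 Ft
  → 204,290 Ft

Minimum tax:
  Adjusted income: 863,000 Ft + 245,500 Ft + 123,500 Ft + 132,000 Ft = 1,364,000 Ft
  Less exemption 62,000 Ft → base 1,302,000 Ft
  1,302,000 Ft × 26% = 338,520 Ft

338,520 Ft > 204,290 Ft, so the minimum tax is the binding amount.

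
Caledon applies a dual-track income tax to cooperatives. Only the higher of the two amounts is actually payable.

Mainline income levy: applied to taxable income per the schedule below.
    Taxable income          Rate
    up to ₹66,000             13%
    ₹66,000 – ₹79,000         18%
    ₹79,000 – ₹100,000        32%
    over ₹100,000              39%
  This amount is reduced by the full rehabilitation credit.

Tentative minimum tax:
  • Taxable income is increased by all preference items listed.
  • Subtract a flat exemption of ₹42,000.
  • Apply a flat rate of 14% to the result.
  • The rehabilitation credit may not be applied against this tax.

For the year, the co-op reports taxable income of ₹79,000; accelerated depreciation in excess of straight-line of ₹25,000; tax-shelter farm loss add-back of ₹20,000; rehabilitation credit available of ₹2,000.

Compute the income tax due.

₹11,480

Tentative minimum tax:
  Adjusted income: ₹79,000 + ₹25,000 + ₹20,000 = ₹124,000
  Less exemption ₹42,000 → base ₹82,000
  ₹82,000 × 14% = ₹11,480

Mainline income levy:
  ₹66,000 × 13% = ₹8,580
  ₹13,000 × 18% = ₹2,340
  → ₹10,920
  Less rehabilitation credit ₹2,000 → ₹8,920

₹11,480 > ₹8,920, so the tentative minimum tax is the binding amount.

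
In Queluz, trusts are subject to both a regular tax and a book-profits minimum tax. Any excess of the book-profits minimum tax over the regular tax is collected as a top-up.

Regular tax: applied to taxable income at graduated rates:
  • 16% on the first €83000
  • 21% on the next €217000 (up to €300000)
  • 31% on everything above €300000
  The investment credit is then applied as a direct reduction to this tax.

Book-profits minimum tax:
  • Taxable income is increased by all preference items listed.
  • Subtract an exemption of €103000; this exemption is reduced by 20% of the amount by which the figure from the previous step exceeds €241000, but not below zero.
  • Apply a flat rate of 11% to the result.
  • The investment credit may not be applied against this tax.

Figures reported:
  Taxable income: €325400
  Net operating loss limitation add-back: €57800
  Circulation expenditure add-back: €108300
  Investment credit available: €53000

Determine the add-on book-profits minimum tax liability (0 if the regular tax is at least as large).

Regular tax:
  €83000 × 16% = €13280
  €217000 × 21% = €45570
  €25400 × 31% = €7874
  → €66724
  Less investment credit €53000 → €13724

Book-profits minimum tax:
  Adjusted income: €325400 + €57800 + €108300 = €491500
  Exemption: €103000 − 20% × (€491500 − €241000) = €103000 − €50100 = €52900
  Base: €491500 − €52900 = €438600
  €438600 × 11% = €48246

Excess of book-profits minimum tax over regular tax: €48246 − €13724 = €34522.

€34522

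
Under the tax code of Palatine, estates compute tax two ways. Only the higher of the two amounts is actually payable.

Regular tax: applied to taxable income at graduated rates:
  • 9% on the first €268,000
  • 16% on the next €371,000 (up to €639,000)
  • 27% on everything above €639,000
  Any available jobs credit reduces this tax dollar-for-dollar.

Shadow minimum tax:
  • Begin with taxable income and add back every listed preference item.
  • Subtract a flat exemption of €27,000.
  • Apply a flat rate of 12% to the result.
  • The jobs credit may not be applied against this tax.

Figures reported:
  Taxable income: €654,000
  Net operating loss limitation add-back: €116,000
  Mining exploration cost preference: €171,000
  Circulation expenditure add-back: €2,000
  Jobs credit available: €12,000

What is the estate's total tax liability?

Regular tax:
  €268,000 × 9% = €24,120
  €371,000 × 16% = €59,360
  €15,000 × 27% = €4,050
  → €87,530
  Less jobs credit €12,000 → €75,530

Shadow minimum tax:
  Adjusted income: €654,000 + €116,000 + €171,000 + €2,000 = €943,000
  Less exemption €27,000 → base €916,000
  €916,000 × 12% = €109,920

€109,920 > €75,530, so the shadow minimum tax is the binding amount.

€109,920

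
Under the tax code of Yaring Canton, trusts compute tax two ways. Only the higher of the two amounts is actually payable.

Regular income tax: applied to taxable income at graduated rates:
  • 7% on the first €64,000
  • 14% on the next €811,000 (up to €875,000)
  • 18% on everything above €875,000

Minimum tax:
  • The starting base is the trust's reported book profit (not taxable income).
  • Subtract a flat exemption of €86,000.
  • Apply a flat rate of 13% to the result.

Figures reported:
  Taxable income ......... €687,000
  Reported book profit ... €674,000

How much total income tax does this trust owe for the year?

€91,700

Minimum tax:
  Base (reported book profit): €674,000
  Less exemption €86,000 → base €588,000
  €588,000 × 13% = €76,440

Regular income tax:
  €64,000 × 7% = €4,480
  €623,000 × 14% = €87,220
  → €91,700

€91,700 > €76,440, so the regular income tax governs.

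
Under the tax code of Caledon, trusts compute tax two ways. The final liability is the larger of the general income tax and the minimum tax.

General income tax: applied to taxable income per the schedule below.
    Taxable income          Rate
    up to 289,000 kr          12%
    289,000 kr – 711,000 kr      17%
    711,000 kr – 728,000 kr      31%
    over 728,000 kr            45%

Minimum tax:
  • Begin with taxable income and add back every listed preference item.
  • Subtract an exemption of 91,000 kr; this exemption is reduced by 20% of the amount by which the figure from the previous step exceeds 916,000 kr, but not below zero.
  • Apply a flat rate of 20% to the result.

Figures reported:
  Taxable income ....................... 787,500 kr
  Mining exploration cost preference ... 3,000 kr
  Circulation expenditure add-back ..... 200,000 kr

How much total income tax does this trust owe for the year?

182,880 kr

Minimum tax:
  Adjusted income: 787,500 kr + 3,000 kr + 200,000 kr = 990,500 kr
  Exemption: 91,000 kr − 20% × (990,500 kr − 916,000 kr) = 91,000 kr − 14,900 kr = 76,100 kr
  Base: 990,500 kr − 76,100 kr = 914,400 kr
  914,400 kr × 20% = 182,880 kr

General income tax:
  289,000 kr × 12% = 34,680 kr
  422,000 kr × 17% = 71,740 kr
  17,000 kr × 31% = 5,270 kr
  59,500 kr × 45% = 26,775 kr
  → 138,465 kr

182,880 kr > 138,465 kr, so the minimum tax is the binding amount.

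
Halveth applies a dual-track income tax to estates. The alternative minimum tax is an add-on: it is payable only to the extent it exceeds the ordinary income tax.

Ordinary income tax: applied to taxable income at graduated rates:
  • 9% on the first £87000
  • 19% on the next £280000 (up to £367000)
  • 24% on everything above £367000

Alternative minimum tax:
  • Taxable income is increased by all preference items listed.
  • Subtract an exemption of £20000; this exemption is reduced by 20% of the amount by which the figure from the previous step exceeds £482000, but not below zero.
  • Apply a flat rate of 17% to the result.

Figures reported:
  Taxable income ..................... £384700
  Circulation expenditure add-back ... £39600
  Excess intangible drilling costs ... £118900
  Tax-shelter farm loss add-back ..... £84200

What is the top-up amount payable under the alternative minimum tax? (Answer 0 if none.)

Ordinary income tax:
  £87000 × 9% = £7830
  £280000 × 19% = £53200
  £17700 × 24% = £4248
  → £65278

Alternative minimum tax:
  Adjusted income: £384700 + £39600 + £118900 + £84200 = £627400
  Exemption: 20% × (£627400 − £482000) = £29080 ≥ £20000, so the exemption is fully phased out
  Base: £627400 − £0 = £627400
  £627400 × 17% = £106658

Excess of alternative minimum tax over ordinary income tax: £106658 − £65278 = £41380.

£41380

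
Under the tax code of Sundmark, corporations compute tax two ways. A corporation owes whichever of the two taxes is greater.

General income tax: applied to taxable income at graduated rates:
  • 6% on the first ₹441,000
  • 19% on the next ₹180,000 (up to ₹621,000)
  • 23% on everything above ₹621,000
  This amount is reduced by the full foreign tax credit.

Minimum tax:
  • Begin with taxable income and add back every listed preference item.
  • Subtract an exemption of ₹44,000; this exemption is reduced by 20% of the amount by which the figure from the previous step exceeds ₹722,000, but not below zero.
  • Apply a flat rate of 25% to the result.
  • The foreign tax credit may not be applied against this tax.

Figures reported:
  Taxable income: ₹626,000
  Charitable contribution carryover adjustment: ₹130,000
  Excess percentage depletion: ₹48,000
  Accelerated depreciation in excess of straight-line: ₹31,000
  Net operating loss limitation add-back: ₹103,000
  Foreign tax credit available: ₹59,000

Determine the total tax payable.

₹234,300

Minimum tax:
  Adjusted income: ₹626,000 + ₹130,000 + ₹48,000 + ₹31,000 + ₹103,000 = ₹938,000
  Exemption: ₹44,000 − 20% × (₹938,000 − ₹722,000) = ₹44,000 − ₹43,200 = ₹800
  Base: ₹938,000 − ₹800 = ₹937,200
  ₹937,200 × 25% = ₹234,300

General income tax:
  ₹441,000 × 6% = ₹26,460
  ₹180,000 × 19% = ₹34,200
  ₹5,000 × 23% = ₹1,150
  → ₹61,810
  Less foreign tax credit ₹59,000 → ₹2,810

₹234,300 > ₹2,810, so the minimum tax is the binding amount.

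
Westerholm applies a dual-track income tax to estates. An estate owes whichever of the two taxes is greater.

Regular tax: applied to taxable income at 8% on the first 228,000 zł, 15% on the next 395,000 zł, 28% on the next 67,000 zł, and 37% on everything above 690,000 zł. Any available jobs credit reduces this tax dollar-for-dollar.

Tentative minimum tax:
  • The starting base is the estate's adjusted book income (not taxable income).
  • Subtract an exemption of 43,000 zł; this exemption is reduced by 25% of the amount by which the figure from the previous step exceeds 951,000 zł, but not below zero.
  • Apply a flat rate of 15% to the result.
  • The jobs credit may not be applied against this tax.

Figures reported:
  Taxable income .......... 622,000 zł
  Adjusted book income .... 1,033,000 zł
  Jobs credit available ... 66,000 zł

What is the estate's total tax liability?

151,575 zł

Tentative minimum tax:
  Base (adjusted book income): 1,033,000 zł
  Exemption: 43,000 zł − 25% × (1,033,000 zł − 951,000 zł) = 43,000 zł − 20,500 zł = 22,500 zł
  Base: 1,033,000 zł − 22,500 zł = 1,010,500 zł
  1,010,500 zł × 15% = 151,575 zł

Regular tax:
  228,000 zł × 8% = 18,240 zł
  394,000 zł × 15% = 59,100 zł
  → 77,340 zł
  Less jobs credit 66,000 zł → 11,340 zł

151,575 zł > 11,340 zł, so the tentative minimum tax is the binding amount.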